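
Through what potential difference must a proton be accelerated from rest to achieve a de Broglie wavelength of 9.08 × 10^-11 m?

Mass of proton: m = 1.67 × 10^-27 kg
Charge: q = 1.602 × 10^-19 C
9.95 × 10^-2 V

From λ = h/√(2mqV), we solve for V:

λ² = h²/(2mqV)
V = h²/(2mqλ²)
V = (6.626 × 10^-34 J·s)² / (2 × 1.67 × 10^-27 kg × 1.602 × 10^-19 C × (9.08 × 10^-11 m)²)
V = 9.95 × 10^-2 V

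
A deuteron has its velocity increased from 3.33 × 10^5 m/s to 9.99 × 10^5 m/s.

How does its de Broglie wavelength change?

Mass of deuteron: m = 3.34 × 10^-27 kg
The wavelength decreases by a factor of 3.

Using λ = h/(mv):

Initial wavelength: λ₁ = h/(mv₁) = 5.96 × 10^-13 m
Final wavelength: λ₂ = h/(mv₂) = 1.99 × 10^-13 m

Since λ ∝ 1/v, when velocity increases by a factor of 3, the wavelength decreases by a factor of 3.

λ₂/λ₁ = v₁/v₂ = 1/3

The wavelength decreases by a factor of 3.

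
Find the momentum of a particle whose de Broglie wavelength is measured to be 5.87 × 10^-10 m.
1.13 × 10^-24 kg·m/s

From the de Broglie relation λ = h/p, we solve for p:

p = h/λ
p = (6.626 × 10^-34 J·s) / (5.87 × 10^-10 m)
p = 1.13 × 10^-24 kg·m/s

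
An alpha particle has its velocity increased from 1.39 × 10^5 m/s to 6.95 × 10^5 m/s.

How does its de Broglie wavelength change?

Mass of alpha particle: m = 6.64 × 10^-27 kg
The wavelength decreases by a factor of 5.

Using λ = h/(mv):

Initial wavelength: λ₁ = h/(mv₁) = 7.18 × 10^-13 m
Final wavelength: λ₂ = h/(mv₂) = 1.44 × 10^-13 m

Since λ ∝ 1/v, when velocity increases by a factor of 5, the wavelength decreases by a factor of 5.

λ₂/λ₁ = v₁/v₂ = 1/5

The wavelength decreases by a factor of 5.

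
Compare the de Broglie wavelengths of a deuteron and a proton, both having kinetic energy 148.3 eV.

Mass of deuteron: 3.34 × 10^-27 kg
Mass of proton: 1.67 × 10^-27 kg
The proton has the longer wavelength.

Using λ = h/√(2mKE):

For deuteron: λ₁ = h/√(2m₁KE) = 1.66 × 10^-12 m
For proton: λ₂ = h/√(2m₂KE) = 2.35 × 10^-12 m

Since λ ∝ 1/√m at constant kinetic energy, the lighter particle has the longer wavelength.

The proton has the longer de Broglie wavelength.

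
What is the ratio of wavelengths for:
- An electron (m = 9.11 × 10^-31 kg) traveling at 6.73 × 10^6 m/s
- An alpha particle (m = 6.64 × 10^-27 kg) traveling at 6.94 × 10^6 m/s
λ₁/λ₂ = 7.52 × 10^3

Using λ = h/(mv):

λ₁ = h/(m₁v₁) = 1.08 × 10^-10 m
λ₂ = h/(m₂v₂) = 1.44 × 10^-14 m

Ratio λ₁/λ₂ = (m₂v₂)/(m₁v₁)
         = (6.64 × 10^-27 kg × 6.94 × 10^6 m/s) / (9.11 × 10^-31 kg × 6.73 × 10^6 m/s)
         = 7.52 × 10^3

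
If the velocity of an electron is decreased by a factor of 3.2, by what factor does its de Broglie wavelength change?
The wavelength increases by a factor of 3.2.

From λ = h/(mv), the wavelength is inversely proportional to velocity:

λ ∝ 1/v

If v → v/3.2, then λ → 3.2λ

When velocity is decreased by a factor of 3.2, the wavelength increases by a factor of 3.2.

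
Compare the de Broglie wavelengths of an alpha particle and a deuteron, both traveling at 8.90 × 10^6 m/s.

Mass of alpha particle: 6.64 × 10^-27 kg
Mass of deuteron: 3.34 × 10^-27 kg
The deuteron has the longer wavelength.

Using λ = h/(mv), since both particles have the same velocity, the wavelength depends only on mass.

For alpha particle: λ₁ = h/(m₁v) = 1.12 × 10^-14 m
For deuteron: λ₂ = h/(m₂v) = 2.23 × 10^-14 m

Since λ ∝ 1/m at constant velocity, the lighter particle has the longer wavelength.

The deuteron has the longer de Broglie wavelength.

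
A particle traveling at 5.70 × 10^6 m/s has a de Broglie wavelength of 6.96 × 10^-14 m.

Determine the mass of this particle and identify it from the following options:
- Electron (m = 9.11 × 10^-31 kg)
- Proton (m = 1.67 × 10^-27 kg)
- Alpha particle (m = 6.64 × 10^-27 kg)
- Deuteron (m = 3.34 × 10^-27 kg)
The particle is a proton.

From λ = h/(mv), solve for mass:

m = h/(λv)
m = (6.626 × 10^-34 J·s) / (6.96 × 10^-14 m × 5.70 × 10^6 m/s)
m = 1.67 × 10^-27 kg

Comparing with the listed masses, this is closest to a proton.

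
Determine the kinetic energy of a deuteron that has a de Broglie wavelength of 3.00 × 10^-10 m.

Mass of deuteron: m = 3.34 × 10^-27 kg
7.30 × 10^-22 J (or 4.56 × 10^-3 eV)

From λ = h/√(2mKE), we solve for KE:

λ² = h²/(2mKE)
KE = h²/(2mλ²)
KE = (6.626 × 10^-34 J·s)² / (2 × 3.34 × 10^-27 kg × (3.00 × 10^-10 m)²)
KE = 7.30 × 10^-22 J
KE = 4.56 × 10^-3 eV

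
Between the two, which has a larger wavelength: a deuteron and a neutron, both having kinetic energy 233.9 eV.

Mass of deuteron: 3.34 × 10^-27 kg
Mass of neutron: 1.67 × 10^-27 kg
The neutron has the longer wavelength.

Using λ = h/√(2mKE):

For deuteron: λ₁ = h/√(2m₁KE) = 1.32 × 10^-12 m
For neutron: λ₂ = h/√(2m₂KE) = 1.87 × 10^-12 m

Since λ ∝ 1/√m at constant kinetic energy, the lighter particle has the longer wavelength.

The neutron has the longer de Broglie wavelength.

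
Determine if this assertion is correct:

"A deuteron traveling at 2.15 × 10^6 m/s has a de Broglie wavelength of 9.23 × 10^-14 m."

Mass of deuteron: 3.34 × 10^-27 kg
True

The claim is correct.

Using λ = h/(mv):
λ = (6.626 × 10^-34 J·s) / (3.34 × 10^-27 kg × 2.15 × 10^6 m/s)
λ = 9.23 × 10^-14 m

This matches the claimed value.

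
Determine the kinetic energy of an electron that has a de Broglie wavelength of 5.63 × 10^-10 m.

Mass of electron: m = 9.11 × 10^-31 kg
7.60 × 10^-19 J (or 4.74 eV)

From λ = h/√(2mKE), we solve for KE:

λ² = h²/(2mKE)
KE = h²/(2mλ²)
KE = (6.626 × 10^-34 J·s)² / (2 × 9.11 × 10^-31 kg × (5.63 × 10^-10 m)²)
KE = 7.60 × 10^-19 J
KE = 4.74 eV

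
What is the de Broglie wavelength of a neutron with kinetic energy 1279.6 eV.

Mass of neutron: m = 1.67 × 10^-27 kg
8.01 × 10^-13 m

Using λ = h/√(2mKE):

First convert KE to Joules: KE = 1279.6 eV = 2.050 × 10^-16 J

λ = h/√(2mKE)
λ = (6.626 × 10^-34 J·s) / √(2 × 1.67 × 10^-27 kg × 2.050 × 10^-16 J)
λ = 8.01 × 10^-13 m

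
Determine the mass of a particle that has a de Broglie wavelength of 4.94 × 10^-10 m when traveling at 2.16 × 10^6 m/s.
6.21 × 10^-31 kg

From the de Broglie relation λ = h/(mv), we solve for m:

m = h/(λv)
m = (6.626 × 10^-34 J·s) / (4.94 × 10^-10 m × 2.16 × 10^6 m/s)
m = 6.21 × 10^-31 kg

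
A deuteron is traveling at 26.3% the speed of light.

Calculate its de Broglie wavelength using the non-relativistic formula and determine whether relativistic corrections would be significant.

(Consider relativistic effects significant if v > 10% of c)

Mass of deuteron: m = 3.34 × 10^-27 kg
Yes, relativistic corrections are needed.

Using the non-relativistic de Broglie formula λ = h/(mv):

v = 26.3% × c = 7.885 × 10^7 m/s

λ = h/(mv)
λ = (6.626 × 10^-34 J·s) / (3.34 × 10^-27 kg × 7.885 × 10^7 m/s)
λ = 2.52 × 10^-15 m

Since v = 26.3% of c > 10% of c, relativistic corrections ARE significant and the actual wavelength would differ from this non-relativistic estimate.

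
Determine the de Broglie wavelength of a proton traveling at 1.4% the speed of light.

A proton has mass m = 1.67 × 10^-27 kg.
9.45 × 10^-14 m

Using the de Broglie relation λ = h/(mv):

v = 1.4% × c = 4.197 × 10^6 m/s

λ = h/(mv)
λ = (6.626 × 10^-34 J·s) / (1.67 × 10^-27 kg × 4.197 × 10^6 m/s)
λ = 9.45 × 10^-14 m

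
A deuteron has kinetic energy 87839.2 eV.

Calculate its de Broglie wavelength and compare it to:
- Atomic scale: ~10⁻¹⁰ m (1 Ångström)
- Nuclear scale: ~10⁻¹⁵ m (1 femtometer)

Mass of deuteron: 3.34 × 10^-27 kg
λ = 6.83 × 10^-14 m, which is between nuclear and atomic scales.

Using λ = h/√(2mKE):

KE = 87839.2 eV = 1.407 × 10^-14 J

λ = h/√(2mKE)
λ = (6.626 × 10^-34 J·s) / √(2 × 3.34 × 10^-27 kg × 1.407 × 10^-14 J)
λ = 6.83 × 10^-14 m

Comparison:
- Atomic scale (10⁻¹⁰ m): λ is 0.00068× this size
- Nuclear scale (10⁻¹⁵ m): λ is 68× this size

The wavelength is between nuclear and atomic scales.

This wavelength is appropriate for probing atomic structure but too large for nuclear physics experiments.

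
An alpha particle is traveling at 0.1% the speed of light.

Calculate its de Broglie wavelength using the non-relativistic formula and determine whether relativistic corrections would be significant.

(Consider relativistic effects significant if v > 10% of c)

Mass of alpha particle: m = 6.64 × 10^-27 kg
No, relativistic corrections are not needed.

Using the non-relativistic de Broglie formula λ = h/(mv):

v = 0.1% × c = 2.998 × 10^5 m/s

λ = h/(mv)
λ = (6.626 × 10^-34 J·s) / (6.64 × 10^-27 kg × 2.998 × 10^5 m/s)
λ = 3.33 × 10^-13 m

Since v = 0.1% of c < 10% of c, relativistic corrections are NOT significant and this non-relativistic result is a good approximation.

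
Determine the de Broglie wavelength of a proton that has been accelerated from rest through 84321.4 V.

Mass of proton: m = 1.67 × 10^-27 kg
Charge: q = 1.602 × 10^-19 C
9.86 × 10^-14 m

When a particle is accelerated through voltage V, it gains kinetic energy KE = qV.

The de Broglie wavelength is then λ = h/√(2mqV):

λ = h/√(2mqV)
λ = (6.626 × 10^-34 J·s) / √(2 × 1.67 × 10^-27 kg × 1.602 × 10^-19 C × 84321.4 V)
λ = 9.86 × 10^-14 m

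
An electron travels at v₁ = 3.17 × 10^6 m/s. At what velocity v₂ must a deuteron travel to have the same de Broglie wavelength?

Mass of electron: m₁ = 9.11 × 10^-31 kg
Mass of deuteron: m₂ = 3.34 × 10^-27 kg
v₂ = 8.65 × 10^2 m/s

For equal de Broglie wavelengths: λ₁ = λ₂

h/(m₁v₁) = h/(m₂v₂)
m₁v₁ = m₂v₂
v₂ = v₁ · (m₁/m₂)

v₂ = 3.17 × 10^6 m/s × (9.11 × 10^-31 kg / 3.34 × 10^-27 kg)
v₂ = 8.65 × 10^2 m/s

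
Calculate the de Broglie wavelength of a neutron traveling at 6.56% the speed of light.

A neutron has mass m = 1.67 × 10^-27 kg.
2.02 × 10^-14 m

Using the de Broglie relation λ = h/(mv):

v = 6.56% × c = 1.967 × 10^7 m/s

λ = h/(mv)
λ = (6.626 × 10^-34 J·s) / (1.67 × 10^-27 kg × 1.967 × 10^7 m/s)
λ = 2.02 × 10^-14 m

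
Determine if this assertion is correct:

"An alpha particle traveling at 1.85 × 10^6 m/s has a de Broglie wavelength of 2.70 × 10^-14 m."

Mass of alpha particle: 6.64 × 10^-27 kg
False

The claim is incorrect.

Using λ = h/(mv):
λ = (6.626 × 10^-34 J·s) / (6.64 × 10^-27 kg × 1.85 × 10^6 m/s)
λ = 5.39 × 10^-14 m

The actual wavelength differs from the claimed 2.70 × 10^-14 m.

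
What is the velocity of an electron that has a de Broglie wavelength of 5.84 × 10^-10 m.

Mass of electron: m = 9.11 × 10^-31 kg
1.25 × 10^6 m/s

From the de Broglie relation λ = h/(mv), we solve for v:

v = h/(mλ)
v = (6.626 × 10^-34 J·s) / (9.11 × 10^-31 kg × 5.84 × 10^-10 m)
v = 1.25 × 10^6 m/s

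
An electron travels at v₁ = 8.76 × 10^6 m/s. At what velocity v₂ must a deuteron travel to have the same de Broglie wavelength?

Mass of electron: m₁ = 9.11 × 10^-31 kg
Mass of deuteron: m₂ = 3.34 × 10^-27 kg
v₂ = 2.39 × 10^3 m/s

For equal de Broglie wavelengths: λ₁ = λ₂

h/(m₁v₁) = h/(m₂v₂)
m₁v₁ = m₂v₂
v₂ = v₁ · (m₁/m₂)

v₂ = 8.76 × 10^6 m/s × (9.11 × 10^-31 kg / 3.34 × 10^-27 kg)
v₂ = 2.39 × 10^3 m/s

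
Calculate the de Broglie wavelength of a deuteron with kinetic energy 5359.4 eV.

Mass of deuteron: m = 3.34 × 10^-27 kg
2.77 × 10^-13 m

Using λ = h/√(2mKE):

First convert KE to Joules: KE = 5359.4 eV = 8.587 × 10^-16 J

λ = h/√(2mKE)
λ = (6.626 × 10^-34 J·s) / √(2 × 3.34 × 10^-27 kg × 8.587 × 10^-16 J)
λ = 2.77 × 10^-13 m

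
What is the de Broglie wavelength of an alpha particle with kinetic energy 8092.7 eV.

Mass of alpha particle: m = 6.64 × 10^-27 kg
1.60 × 10^-13 m

Using λ = h/√(2mKE):

First convert KE to Joules: KE = 8092.7 eV = 1.297 × 10^-15 J

λ = h/√(2mKE)
λ = (6.626 × 10^-34 J·s) / √(2 × 6.64 × 10^-27 kg × 1.297 × 10^-15 J)
λ = 1.60 × 10^-13 m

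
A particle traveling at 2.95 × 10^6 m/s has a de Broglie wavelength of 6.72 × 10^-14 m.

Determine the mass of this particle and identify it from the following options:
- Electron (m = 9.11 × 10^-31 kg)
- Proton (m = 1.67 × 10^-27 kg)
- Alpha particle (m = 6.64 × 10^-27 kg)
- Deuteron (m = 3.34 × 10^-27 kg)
The particle is a deuteron.

From λ = h/(mv), solve for mass:

m = h/(λv)
m = (6.626 × 10^-34 J·s) / (6.72 × 10^-14 m × 2.95 × 10^6 m/s)
m = 3.34 × 10^-27 kg

Comparing with the listed masses, this is closest to a deuteron.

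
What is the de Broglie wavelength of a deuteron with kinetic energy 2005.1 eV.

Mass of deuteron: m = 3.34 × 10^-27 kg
4.52 × 10^-13 m

Using λ = h/√(2mKE):

First convert KE to Joules: KE = 2005.1 eV = 3.213 × 10^-16 J

λ = h/√(2mKE)
λ = (6.626 × 10^-34 J·s) / √(2 × 3.34 × 10^-27 kg × 3.213 × 10^-16 J)
λ = 4.52 × 10^-13 m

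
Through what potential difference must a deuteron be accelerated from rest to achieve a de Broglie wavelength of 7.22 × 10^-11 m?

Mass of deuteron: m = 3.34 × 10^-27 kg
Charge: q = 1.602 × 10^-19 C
7.87 × 10^-2 V

From λ = h/√(2mqV), we solve for V:

λ² = h²/(2mqV)
V = h²/(2mqλ²)
V = (6.626 × 10^-34 J·s)² / (2 × 3.34 × 10^-27 kg × 1.602 × 10^-19 C × (7.22 × 10^-11 m)²)
V = 7.87 × 10^-2 V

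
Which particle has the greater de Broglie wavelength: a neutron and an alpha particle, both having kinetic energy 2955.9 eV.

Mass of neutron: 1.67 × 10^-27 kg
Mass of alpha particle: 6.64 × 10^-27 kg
The neutron has the longer wavelength.

Using λ = h/√(2mKE):

For neutron: λ₁ = h/√(2m₁KE) = 5.27 × 10^-13 m
For alpha particle: λ₂ = h/√(2m₂KE) = 2.64 × 10^-13 m

Since λ ∝ 1/√m at constant kinetic energy, the lighter particle has the longer wavelength.

The neutron has the longer de Broglie wavelength.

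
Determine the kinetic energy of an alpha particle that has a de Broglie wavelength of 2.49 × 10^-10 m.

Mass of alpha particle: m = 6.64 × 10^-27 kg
5.33 × 10^-22 J (or 3.33 × 10^-3 eV)

From λ = h/√(2mKE), we solve for KE:

λ² = h²/(2mKE)
KE = h²/(2mλ²)
KE = (6.626 × 10^-34 J·s)² / (2 × 6.64 × 10^-27 kg × (2.49 × 10^-10 m)²)
KE = 5.33 × 10^-22 J
KE = 3.33 × 10^-3 eV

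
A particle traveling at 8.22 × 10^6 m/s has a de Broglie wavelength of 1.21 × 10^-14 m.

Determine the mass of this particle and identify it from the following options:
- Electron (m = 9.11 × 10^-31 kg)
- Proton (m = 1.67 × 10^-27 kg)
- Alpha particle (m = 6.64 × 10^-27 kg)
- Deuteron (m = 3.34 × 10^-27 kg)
The particle is an alpha particle.

From λ = h/(mv), solve for mass:

m = h/(λv)
m = (6.626 × 10^-34 J·s) / (1.21 × 10^-14 m × 8.22 × 10^6 m/s)
m = 6.66 × 10^-27 kg

Comparing with the listed masses, this is closest to an alpha particle.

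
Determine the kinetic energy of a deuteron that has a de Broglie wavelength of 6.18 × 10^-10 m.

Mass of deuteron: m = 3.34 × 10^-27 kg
1.72 × 10^-22 J (or 1.07 × 10^-3 eV)

From λ = h/√(2mKE), we solve for KE:

λ² = h²/(2mKE)
KE = h²/(2mλ²)
KE = (6.626 × 10^-34 J·s)² / (2 × 3.34 × 10^-27 kg × (6.18 × 10^-10 m)²)
KE = 1.72 × 10^-22 J
KE = 1.07 × 10^-3 eV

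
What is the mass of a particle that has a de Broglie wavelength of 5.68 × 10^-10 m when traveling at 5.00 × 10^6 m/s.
2.33 × 10^-31 kg

From the de Broglie relation λ = h/(mv), we solve for m:

m = h/(λv)
m = (6.626 × 10^-34 J·s) / (5.68 × 10^-10 m × 5.00 × 10^6 m/s)
m = 2.33 × 10^-31 kg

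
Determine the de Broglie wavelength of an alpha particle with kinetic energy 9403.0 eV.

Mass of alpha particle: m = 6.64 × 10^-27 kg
1.48 × 10^-13 m

Using λ = h/√(2mKE):

First convert KE to Joules: KE = 9403.0 eV = 1.507 × 10^-15 J

λ = h/√(2mKE)
λ = (6.626 × 10^-34 J·s) / √(2 × 6.64 × 10^-27 kg × 1.507 × 10^-15 J)
λ = 1.48 × 10^-13 m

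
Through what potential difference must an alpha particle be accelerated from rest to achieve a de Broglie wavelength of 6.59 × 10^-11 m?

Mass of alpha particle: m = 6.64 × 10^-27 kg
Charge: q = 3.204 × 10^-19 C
2.38 × 10^-2 V

From λ = h/√(2mqV), we solve for V:

λ² = h²/(2mqV)
V = h²/(2mqλ²)
V = (6.626 × 10^-34 J·s)² / (2 × 6.64 × 10^-27 kg × 3.204 × 10^-19 C × (6.59 × 10^-11 m)²)
V = 2.38 × 10^-2 V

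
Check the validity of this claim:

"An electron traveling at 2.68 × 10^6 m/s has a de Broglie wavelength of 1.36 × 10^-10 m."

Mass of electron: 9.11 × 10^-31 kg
False

The claim is incorrect.

Using λ = h/(mv):
λ = (6.626 × 10^-34 J·s) / (9.11 × 10^-31 kg × 2.68 × 10^6 m/s)
λ = 2.71 × 10^-10 m

The actual wavelength differs from the claimed 1.36 × 10^-10 m.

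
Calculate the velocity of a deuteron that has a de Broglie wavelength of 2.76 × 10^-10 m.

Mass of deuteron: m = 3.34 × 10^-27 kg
7.19 × 10^2 m/s

From the de Broglie relation λ = h/(mv), we solve for v:

v = h/(mλ)
v = (6.626 × 10^-34 J·s) / (3.34 × 10^-27 kg × 2.76 × 10^-10 m)
v = 7.19 × 10^2 m/s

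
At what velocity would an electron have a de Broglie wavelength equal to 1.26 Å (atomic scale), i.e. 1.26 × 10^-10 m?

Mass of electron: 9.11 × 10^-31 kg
5.77 × 10^6 m/s

From λ = h/(mv), solve for v:

v = h/(mλ)
v = (6.626 × 10^-34 J·s) / (9.11 × 10^-31 kg × 1.26 × 10^-10 m)
v = 5.77 × 10^6 m/s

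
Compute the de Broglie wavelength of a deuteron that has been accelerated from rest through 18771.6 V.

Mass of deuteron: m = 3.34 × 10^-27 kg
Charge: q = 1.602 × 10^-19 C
1.48 × 10^-13 m

When a particle is accelerated through voltage V, it gains kinetic energy KE = qV.

The de Broglie wavelength is then λ = h/√(2mqV):

λ = h/√(2mqV)
λ = (6.626 × 10^-34 J·s) / √(2 × 3.34 × 10^-27 kg × 1.602 × 10^-19 C × 18771.6 V)
λ = 1.48 × 10^-13 m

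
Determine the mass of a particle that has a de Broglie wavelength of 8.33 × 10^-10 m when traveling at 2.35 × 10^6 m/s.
3.38 × 10^-31 kg

From the de Broglie relation λ = h/(mv), we solve for m:

m = h/(λv)
m = (6.626 × 10^-34 J·s) / (8.33 × 10^-10 m × 2.35 × 10^6 m/s)
m = 3.38 × 10^-31 kg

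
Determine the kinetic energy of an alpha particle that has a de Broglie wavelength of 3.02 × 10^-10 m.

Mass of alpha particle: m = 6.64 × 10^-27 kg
3.62 × 10^-22 J (or 2.26 × 10^-3 eV)

From λ = h/√(2mKE), we solve for KE:

λ² = h²/(2mKE)
KE = h²/(2mλ²)
KE = (6.626 × 10^-34 J·s)² / (2 × 6.64 × 10^-27 kg × (3.02 × 10^-10 m)²)
KE = 3.62 × 10^-22 J
KE = 2.26 × 10^-3 eV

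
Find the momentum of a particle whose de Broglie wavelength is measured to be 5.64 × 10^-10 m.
1.17 × 10^-24 kg·m/s

From the de Broglie relation λ = h/p, we solve for p:

p = h/λ
p = (6.626 × 10^-34 J·s) / (5.64 × 10^-10 m)
p = 1.17 × 10^-24 kg·m/s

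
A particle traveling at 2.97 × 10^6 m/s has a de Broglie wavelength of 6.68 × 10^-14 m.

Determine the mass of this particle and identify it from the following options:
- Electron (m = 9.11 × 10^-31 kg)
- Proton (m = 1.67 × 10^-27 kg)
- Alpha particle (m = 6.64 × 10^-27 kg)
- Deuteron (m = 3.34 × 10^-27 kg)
The particle is a deuteron.

From λ = h/(mv), solve for mass:

m = h/(λv)
m = (6.626 × 10^-34 J·s) / (6.68 × 10^-14 m × 2.97 × 10^6 m/s)
m = 3.34 × 10^-27 kg

Comparing with the listed masses, this is closest to a deuteron.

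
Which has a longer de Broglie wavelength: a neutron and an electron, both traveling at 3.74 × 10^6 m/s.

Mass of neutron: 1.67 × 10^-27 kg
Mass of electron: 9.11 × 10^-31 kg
The electron has the longer wavelength.

Using λ = h/(mv), since both particles have the same velocity, the wavelength depends only on mass.

For neutron: λ₁ = h/(m₁v) = 1.06 × 10^-13 m
For electron: λ₂ = h/(m₂v) = 1.94 × 10^-10 m

Since λ ∝ 1/m at constant velocity, the lighter particle has the longer wavelength.

The electron has the longer de Broglie wavelength.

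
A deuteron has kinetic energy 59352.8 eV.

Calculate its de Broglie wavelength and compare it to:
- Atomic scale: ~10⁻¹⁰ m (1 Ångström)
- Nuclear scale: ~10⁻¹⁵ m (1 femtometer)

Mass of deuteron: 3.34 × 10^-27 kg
λ = 8.31 × 10^-14 m, which is between nuclear and atomic scales.

Using λ = h/√(2mKE):

KE = 59352.8 eV = 9.509 × 10^-15 J

λ = h/√(2mKE)
λ = (6.626 × 10^-34 J·s) / √(2 × 3.34 × 10^-27 kg × 9.509 × 10^-15 J)
λ = 8.31 × 10^-14 m

Comparison:
- Atomic scale (10⁻¹⁰ m): λ is 0.00083× this size
- Nuclear scale (10⁻¹⁵ m): λ is 83× this size

The wavelength is between nuclear and atomic scales.

This wavelength is appropriate for probing atomic structure but too large for nuclear physics experiments.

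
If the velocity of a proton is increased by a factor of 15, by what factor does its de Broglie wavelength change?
The wavelength decreases by a factor of 15.

From λ = h/(mv), the wavelength is inversely proportional to velocity:

λ ∝ 1/v

If v → 15v, then λ → λ/15

When velocity is increased by a factor of 15, the wavelength decreases by a factor of 15.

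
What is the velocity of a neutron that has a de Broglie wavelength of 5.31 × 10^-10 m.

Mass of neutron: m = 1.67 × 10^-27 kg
7.47 × 10^2 m/s

From the de Broglie relation λ = h/(mv), we solve for v:

v = h/(mλ)
v = (6.626 × 10^-34 J·s) / (1.67 × 10^-27 kg × 5.31 × 10^-10 m)
v = 7.47 × 10^2 m/s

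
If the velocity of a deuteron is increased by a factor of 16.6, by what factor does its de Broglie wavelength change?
The wavelength decreases by a factor of 16.6.

From λ = h/(mv), the wavelength is inversely proportional to velocity:

λ ∝ 1/v

If v → 16.6v, then λ → λ/16.6

When velocity is increased by a factor of 16.6, the wavelength decreases by a factor of 16.6.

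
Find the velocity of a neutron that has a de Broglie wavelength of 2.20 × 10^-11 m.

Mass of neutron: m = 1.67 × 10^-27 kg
1.80 × 10^4 m/s

From the de Broglie relation λ = h/(mv), we solve for v:

v = h/(mλ)
v = (6.626 × 10^-34 J·s) / (1.67 × 10^-27 kg × 2.20 × 10^-11 m)
v = 1.80 × 10^4 m/s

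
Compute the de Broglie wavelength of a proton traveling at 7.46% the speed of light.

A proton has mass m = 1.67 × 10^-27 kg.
1.77 × 10^-14 m

Using the de Broglie relation λ = h/(mv):

v = 7.46% × c = 2.236 × 10^7 m/s

λ = h/(mv)
λ = (6.626 × 10^-34 J·s) / (1.67 × 10^-27 kg × 2.236 × 10^7 m/s)
λ = 1.77 × 10^-14 m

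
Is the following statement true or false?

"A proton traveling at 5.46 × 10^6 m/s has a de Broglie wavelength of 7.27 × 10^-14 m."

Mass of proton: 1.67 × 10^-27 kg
True

The claim is correct.

Using λ = h/(mv):
λ = (6.626 × 10^-34 J·s) / (1.67 × 10^-27 kg × 5.46 × 10^6 m/s)
λ = 7.27 × 10^-14 m

This matches the claimed value.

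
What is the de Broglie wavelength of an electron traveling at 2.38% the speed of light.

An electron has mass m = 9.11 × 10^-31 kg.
1.02 × 10^-10 m

Using the de Broglie relation λ = h/(mv):

v = 2.38% × c = 7.135 × 10^6 m/s

λ = h/(mv)
λ = (6.626 × 10^-34 J·s) / (9.11 × 10^-31 kg × 7.135 × 10^6 m/s)
λ = 1.02 × 10^-10 m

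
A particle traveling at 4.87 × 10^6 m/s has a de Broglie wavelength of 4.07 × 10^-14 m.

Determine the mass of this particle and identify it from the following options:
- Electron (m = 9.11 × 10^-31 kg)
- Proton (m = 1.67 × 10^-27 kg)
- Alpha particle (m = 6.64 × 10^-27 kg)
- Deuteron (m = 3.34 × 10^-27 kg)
The particle is a deuteron.

From λ = h/(mv), solve for mass:

m = h/(λv)
m = (6.626 × 10^-34 J·s) / (4.07 × 10^-14 m × 4.87 × 10^6 m/s)
m = 3.34 × 10^-27 kg

Comparing with the listed masses, this is closest to a deuteron.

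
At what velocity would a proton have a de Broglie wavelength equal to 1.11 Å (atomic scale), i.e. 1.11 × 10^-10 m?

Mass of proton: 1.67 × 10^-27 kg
3.57 × 10^3 m/s

From λ = h/(mv), solve for v:

v = h/(mλ)
v = (6.626 × 10^-34 J·s) / (1.67 × 10^-27 kg × 1.11 × 10^-10 m)
v = 3.57 × 10^3 m/s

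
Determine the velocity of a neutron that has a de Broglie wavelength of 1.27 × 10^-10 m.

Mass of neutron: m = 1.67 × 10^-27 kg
3.12 × 10^3 m/s

From the de Broglie relation λ = h/(mv), we solve for v:

v = h/(mλ)
v = (6.626 × 10^-34 J·s) / (1.67 × 10^-27 kg × 1.27 × 10^-10 m)
v = 3.12 × 10^3 m/s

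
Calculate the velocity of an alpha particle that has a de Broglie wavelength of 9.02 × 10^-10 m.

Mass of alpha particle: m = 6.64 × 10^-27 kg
1.11 × 10^2 m/s

From the de Broglie relation λ = h/(mv), we solve for v:

v = h/(mλ)
v = (6.626 × 10^-34 J·s) / (6.64 × 10^-27 kg × 9.02 × 10^-10 m)
v = 1.11 × 10^2 m/s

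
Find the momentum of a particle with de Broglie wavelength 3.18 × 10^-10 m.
2.08 × 10^-24 kg·m/s

From the de Broglie relation λ = h/p, we solve for p:

p = h/λ
p = (6.626 × 10^-34 J·s) / (3.18 × 10^-10 m)
p = 2.08 × 10^-24 kg·m/s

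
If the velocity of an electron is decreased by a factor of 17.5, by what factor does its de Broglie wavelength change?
The wavelength increases by a factor of 17.5.

From λ = h/(mv), the wavelength is inversely proportional to velocity:

λ ∝ 1/v

If v → v/17.5, then λ → 17.5λ

When velocity is decreased by a factor of 17.5, the wavelength increases by a factor of 17.5.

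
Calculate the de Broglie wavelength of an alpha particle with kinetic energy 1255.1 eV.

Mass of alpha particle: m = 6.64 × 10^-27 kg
4.05 × 10^-13 m

Using λ = h/√(2mKE):

First convert KE to Joules: KE = 1255.1 eV = 2.011 × 10^-16 J

λ = h/√(2mKE)
λ = (6.626 × 10^-34 J·s) / √(2 × 6.64 × 10^-27 kg × 2.011 × 10^-16 J)
λ = 4.05 × 10^-13 m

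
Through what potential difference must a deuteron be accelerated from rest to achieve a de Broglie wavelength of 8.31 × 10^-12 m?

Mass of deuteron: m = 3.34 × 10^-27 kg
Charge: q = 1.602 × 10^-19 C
5.94 V

From λ = h/√(2mqV), we solve for V:

λ² = h²/(2mqV)
V = h²/(2mqλ²)
V = (6.626 × 10^-34 J·s)² / (2 × 3.34 × 10^-27 kg × 1.602 × 10^-19 C × (8.31 × 10^-12 m)²)
V = 5.94 V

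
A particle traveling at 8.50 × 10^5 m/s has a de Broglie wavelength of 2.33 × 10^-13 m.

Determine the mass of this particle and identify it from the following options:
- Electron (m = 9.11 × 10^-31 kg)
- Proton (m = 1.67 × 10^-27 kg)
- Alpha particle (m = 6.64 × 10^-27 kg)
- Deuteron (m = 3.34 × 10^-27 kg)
The particle is a deuteron.

From λ = h/(mv), solve for mass:

m = h/(λv)
m = (6.626 × 10^-34 J·s) / (2.33 × 10^-13 m × 8.50 × 10^5 m/s)
m = 3.35 × 10^-27 kg

Comparing with the listed masses, this is closest to a deuteron.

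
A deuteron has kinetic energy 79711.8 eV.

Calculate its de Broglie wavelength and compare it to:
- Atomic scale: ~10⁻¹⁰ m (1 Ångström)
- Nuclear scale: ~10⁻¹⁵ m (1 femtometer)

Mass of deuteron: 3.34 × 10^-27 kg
λ = 7.17 × 10^-14 m, which is between nuclear and atomic scales.

Using λ = h/√(2mKE):

KE = 79711.8 eV = 1.277 × 10^-14 J

λ = h/√(2mKE)
λ = (6.626 × 10^-34 J·s) / √(2 × 3.34 × 10^-27 kg × 1.277 × 10^-14 J)
λ = 7.17 × 10^-14 m

Comparison:
- Atomic scale (10⁻¹⁰ m): λ is 0.00072× this size
- Nuclear scale (10⁻¹⁵ m): λ is 72× this size

The wavelength is between nuclear and atomic scales.

This wavelength is appropriate for probing atomic structure but too large for nuclear physics experiments.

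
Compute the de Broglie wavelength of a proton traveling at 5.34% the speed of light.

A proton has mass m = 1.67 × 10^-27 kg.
2.48 × 10^-14 m

Using the de Broglie relation λ = h/(mv):

v = 5.34% × c = 1.601 × 10^7 m/s

λ = h/(mv)
λ = (6.626 × 10^-34 J·s) / (1.67 × 10^-27 kg × 1.601 × 10^7 m/s)
λ = 2.48 × 10^-14 m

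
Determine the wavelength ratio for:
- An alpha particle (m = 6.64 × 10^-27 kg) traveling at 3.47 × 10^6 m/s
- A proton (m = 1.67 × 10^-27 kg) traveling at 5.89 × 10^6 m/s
λ₁/λ₂ = 0.427

Using λ = h/(mv):

λ₁ = h/(m₁v₁) = 2.88 × 10^-14 m
λ₂ = h/(m₂v₂) = 6.74 × 10^-14 m

Ratio λ₁/λ₂ = (m₂v₂)/(m₁v₁)
         = (1.67 × 10^-27 kg × 5.89 × 10^6 m/s) / (6.64 × 10^-27 kg × 3.47 × 10^6 m/s)
         = 0.427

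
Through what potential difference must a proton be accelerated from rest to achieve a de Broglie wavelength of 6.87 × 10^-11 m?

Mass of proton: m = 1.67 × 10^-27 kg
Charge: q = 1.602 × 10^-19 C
1.74 × 10^-1 V

From λ = h/√(2mqV), we solve for V:

λ² = h²/(2mqV)
V = h²/(2mqλ²)
V = (6.626 × 10^-34 J·s)² / (2 × 1.67 × 10^-27 kg × 1.602 × 10^-19 C × (6.87 × 10^-11 m)²)
V = 1.74 × 10^-1 V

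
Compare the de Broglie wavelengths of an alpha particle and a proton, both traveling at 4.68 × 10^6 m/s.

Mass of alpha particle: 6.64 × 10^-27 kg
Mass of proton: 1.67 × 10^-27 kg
The proton has the longer wavelength.

Using λ = h/(mv), since both particles have the same velocity, the wavelength depends only on mass.

For alpha particle: λ₁ = h/(m₁v) = 2.13 × 10^-14 m
For proton: λ₂ = h/(m₂v) = 8.48 × 10^-14 m

Since λ ∝ 1/m at constant velocity, the lighter particle has the longer wavelength.

The proton has the longer de Broglie wavelength.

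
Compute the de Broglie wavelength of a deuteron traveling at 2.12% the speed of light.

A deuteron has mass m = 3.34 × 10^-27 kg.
3.12 × 10^-14 m

Using the de Broglie relation λ = h/(mv):

v = 2.12% × c = 6.356 × 10^6 m/s

λ = h/(mv)
λ = (6.626 × 10^-34 J·s) / (3.34 × 10^-27 kg × 6.356 × 10^6 m/s)
λ = 3.12 × 10^-14 m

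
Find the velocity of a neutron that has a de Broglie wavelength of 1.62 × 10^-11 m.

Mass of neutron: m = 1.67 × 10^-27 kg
2.45 × 10^4 m/s

From the de Broglie relation λ = h/(mv), we solve for v:

v = h/(mλ)
v = (6.626 × 10^-34 J·s) / (1.67 × 10^-27 kg × 1.62 × 10^-11 m)
v = 2.45 × 10^4 m/s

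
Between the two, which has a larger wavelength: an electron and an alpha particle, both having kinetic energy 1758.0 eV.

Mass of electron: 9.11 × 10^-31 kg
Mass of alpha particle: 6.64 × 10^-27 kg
The electron has the longer wavelength.

Using λ = h/√(2mKE):

For electron: λ₁ = h/√(2m₁KE) = 2.92 × 10^-11 m
For alpha particle: λ₂ = h/√(2m₂KE) = 3.43 × 10^-13 m

Since λ ∝ 1/√m at constant kinetic energy, the lighter particle has the longer wavelength.

The electron has the longer de Broglie wavelength.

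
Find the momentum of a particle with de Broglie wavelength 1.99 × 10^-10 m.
3.33 × 10^-24 kg·m/s

From the de Broglie relation λ = h/p, we solve for p:

p = h/λ
p = (6.626 × 10^-34 J·s) / (1.99 × 10^-10 m)
p = 3.33 × 10^-24 kg·m/s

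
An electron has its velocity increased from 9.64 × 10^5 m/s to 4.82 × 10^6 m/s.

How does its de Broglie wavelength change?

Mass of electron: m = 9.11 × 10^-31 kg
The wavelength decreases by a factor of 5.

Using λ = h/(mv):

Initial wavelength: λ₁ = h/(mv₁) = 7.54 × 10^-10 m
Final wavelength: λ₂ = h/(mv₂) = 1.51 × 10^-10 m

Since λ ∝ 1/v, when velocity increases by a factor of 5, the wavelength decreases by a factor of 5.

λ₂/λ₁ = v₁/v₂ = 1/5

The wavelength decreases by a factor of 5.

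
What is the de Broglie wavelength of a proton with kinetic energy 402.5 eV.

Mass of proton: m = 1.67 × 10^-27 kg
1.43 × 10^-12 m

Using λ = h/√(2mKE):

First convert KE to Joules: KE = 402.5 eV = 6.449 × 10^-17 J

λ = h/√(2mKE)
λ = (6.626 × 10^-34 J·s) / √(2 × 1.67 × 10^-27 kg × 6.449 × 10^-17 J)
λ = 1.43 × 10^-12 m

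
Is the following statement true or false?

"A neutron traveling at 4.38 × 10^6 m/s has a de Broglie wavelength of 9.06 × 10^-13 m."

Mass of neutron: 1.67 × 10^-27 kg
False

The claim is incorrect.

Using λ = h/(mv):
λ = (6.626 × 10^-34 J·s) / (1.67 × 10^-27 kg × 4.38 × 10^6 m/s)
λ = 9.06 × 10^-14 m

The actual wavelength differs from the claimed 9.06 × 10^-13 m.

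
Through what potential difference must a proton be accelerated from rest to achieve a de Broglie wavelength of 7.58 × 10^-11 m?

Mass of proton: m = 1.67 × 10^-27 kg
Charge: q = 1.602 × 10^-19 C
1.43 × 10^-1 V

From λ = h/√(2mqV), we solve for V:

λ² = h²/(2mqV)
V = h²/(2mqλ²)
V = (6.626 × 10^-34 J·s)² / (2 × 1.67 × 10^-27 kg × 1.602 × 10^-19 C × (7.58 × 10^-11 m)²)
V = 1.43 × 10^-1 V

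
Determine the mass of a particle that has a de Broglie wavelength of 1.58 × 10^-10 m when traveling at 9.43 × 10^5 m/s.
4.45 × 10^-30 kg

From the de Broglie relation λ = h/(mv), we solve for m:

m = h/(λv)
m = (6.626 × 10^-34 J·s) / (1.58 × 10^-10 m × 9.43 × 10^5 m/s)
m = 4.45 × 10^-30 kg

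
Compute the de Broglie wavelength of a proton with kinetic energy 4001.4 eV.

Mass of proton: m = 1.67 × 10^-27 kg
4.53 × 10^-13 m

Using λ = h/√(2mKE):

First convert KE to Joules: KE = 4001.4 eV = 6.411 × 10^-16 J

λ = h/√(2mKE)
λ = (6.626 × 10^-34 J·s) / √(2 × 1.67 × 10^-27 kg × 6.411 × 10^-16 J)
λ = 4.53 × 10^-13 m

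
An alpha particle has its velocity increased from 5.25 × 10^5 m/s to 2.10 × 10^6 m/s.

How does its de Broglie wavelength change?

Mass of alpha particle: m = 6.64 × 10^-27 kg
The wavelength decreases by a factor of 4.

Using λ = h/(mv):

Initial wavelength: λ₁ = h/(mv₁) = 1.90 × 10^-13 m
Final wavelength: λ₂ = h/(mv₂) = 4.75 × 10^-14 m

Since λ ∝ 1/v, when velocity increases by a factor of 4, the wavelength decreases by a factor of 4.

λ₂/λ₁ = v₁/v₂ = 1/4

The wavelength decreases by a factor of 4.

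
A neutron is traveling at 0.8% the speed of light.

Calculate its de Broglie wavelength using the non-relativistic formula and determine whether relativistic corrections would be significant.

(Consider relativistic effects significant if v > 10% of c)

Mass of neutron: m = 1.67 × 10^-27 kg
No, relativistic corrections are not needed.

Using the non-relativistic de Broglie formula λ = h/(mv):

v = 0.8% × c = 2.398 × 10^6 m/s

λ = h/(mv)
λ = (6.626 × 10^-34 J·s) / (1.67 × 10^-27 kg × 2.398 × 10^6 m/s)
λ = 1.65 × 10^-13 m

Since v = 0.8% of c < 10% of c, relativistic corrections are NOT significant and this non-relativistic result is a good approximation.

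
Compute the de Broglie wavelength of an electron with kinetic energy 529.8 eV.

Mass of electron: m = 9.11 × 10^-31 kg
5.33 × 10^-11 m

Using λ = h/√(2mKE):

First convert KE to Joules: KE = 529.8 eV = 8.488 × 10^-17 J

λ = h/√(2mKE)
λ = (6.626 × 10^-34 J·s) / √(2 × 9.11 × 10^-31 kg × 8.488 × 10^-17 J)
λ = 5.33 × 10^-11 m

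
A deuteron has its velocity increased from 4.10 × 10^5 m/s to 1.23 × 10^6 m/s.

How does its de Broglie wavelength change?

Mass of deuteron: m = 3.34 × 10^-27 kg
The wavelength decreases by a factor of 3.

Using λ = h/(mv):

Initial wavelength: λ₁ = h/(mv₁) = 4.84 × 10^-13 m
Final wavelength: λ₂ = h/(mv₂) = 1.61 × 10^-13 m

Since λ ∝ 1/v, when velocity increases by a factor of 3, the wavelength decreases by a factor of 3.

λ₂/λ₁ = v₁/v₂ = 1/3

The wavelength decreases by a factor of 3.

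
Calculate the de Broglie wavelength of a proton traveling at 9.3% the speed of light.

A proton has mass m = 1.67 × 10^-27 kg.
1.42 × 10^-14 m

Using the de Broglie relation λ = h/(mv):

v = 9.3% × c = 2.788 × 10^7 m/s

λ = h/(mv)
λ = (6.626 × 10^-34 J·s) / (1.67 × 10^-27 kg × 2.788 × 10^7 m/s)
λ = 1.42 × 10^-14 m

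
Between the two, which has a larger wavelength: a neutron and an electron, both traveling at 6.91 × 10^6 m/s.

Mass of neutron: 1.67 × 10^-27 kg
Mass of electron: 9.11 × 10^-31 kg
The electron has the longer wavelength.

Using λ = h/(mv), since both particles have the same velocity, the wavelength depends only on mass.

For neutron: λ₁ = h/(m₁v) = 5.74 × 10^-14 m
For electron: λ₂ = h/(m₂v) = 1.05 × 10^-10 m

Since λ ∝ 1/m at constant velocity, the lighter particle has the longer wavelength.

The electron has the longer de Broglie wavelength.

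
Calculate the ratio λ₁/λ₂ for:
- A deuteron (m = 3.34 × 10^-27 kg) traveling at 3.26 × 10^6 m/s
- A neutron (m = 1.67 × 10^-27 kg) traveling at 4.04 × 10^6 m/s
λ₁/λ₂ = 0.620

Using λ = h/(mv):

λ₁ = h/(m₁v₁) = 6.09 × 10^-14 m
λ₂ = h/(m₂v₂) = 9.82 × 10^-14 m

Ratio λ₁/λ₂ = (m₂v₂)/(m₁v₁)
         = (1.67 × 10^-27 kg × 4.04 × 10^6 m/s) / (3.34 × 10^-27 kg × 3.26 × 10^6 m/s)
         = 0.620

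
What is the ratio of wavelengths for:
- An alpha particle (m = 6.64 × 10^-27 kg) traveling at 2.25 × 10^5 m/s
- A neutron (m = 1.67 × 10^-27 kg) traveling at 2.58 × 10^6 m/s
λ₁/λ₂ = 2.88

Using λ = h/(mv):

λ₁ = h/(m₁v₁) = 4.44 × 10^-13 m
λ₂ = h/(m₂v₂) = 1.54 × 10^-13 m

Ratio λ₁/λ₂ = (m₂v₂)/(m₁v₁)
         = (1.67 × 10^-27 kg × 2.58 × 10^6 m/s) / (6.64 × 10^-27 kg × 2.25 × 10^5 m/s)
         = 2.88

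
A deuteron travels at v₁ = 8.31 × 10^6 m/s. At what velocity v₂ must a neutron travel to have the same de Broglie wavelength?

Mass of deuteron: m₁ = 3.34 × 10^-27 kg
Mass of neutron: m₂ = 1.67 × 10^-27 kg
v₂ = 1.66 × 10^7 m/s

For equal de Broglie wavelengths: λ₁ = λ₂

h/(m₁v₁) = h/(m₂v₂)
m₁v₁ = m₂v₂
v₂ = v₁ · (m₁/m₂)

v₂ = 8.31 × 10^6 m/s × (3.34 × 10^-27 kg / 1.67 × 10^-27 kg)
v₂ = 1.66 × 10^7 m/s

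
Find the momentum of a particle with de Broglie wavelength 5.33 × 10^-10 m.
1.24 × 10^-24 kg·m/s

From the de Broglie relation λ = h/p, we solve for p:

p = h/λ
p = (6.626 × 10^-34 J·s) / (5.33 × 10^-10 m)
p = 1.24 × 10^-24 kg·m/s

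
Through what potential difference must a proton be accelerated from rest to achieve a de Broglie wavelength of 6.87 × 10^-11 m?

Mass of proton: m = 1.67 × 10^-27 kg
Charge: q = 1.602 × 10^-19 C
1.74 × 10^-1 V

From λ = h/√(2mqV), we solve for V:

λ² = h²/(2mqV)
V = h²/(2mqλ²)
V = (6.626 × 10^-34 J·s)² / (2 × 1.67 × 10^-27 kg × 1.602 × 10^-19 C × (6.87 × 10^-11 m)²)
V = 1.74 × 10^-1 V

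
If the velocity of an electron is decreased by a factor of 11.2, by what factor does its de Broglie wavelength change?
The wavelength increases by a factor of 11.2.

From λ = h/(mv), the wavelength is inversely proportional to velocity:

λ ∝ 1/v

If v → v/11.2, then λ → 11.2λ

When velocity is decreased by a factor of 11.2, the wavelength increases by a factor of 11.2.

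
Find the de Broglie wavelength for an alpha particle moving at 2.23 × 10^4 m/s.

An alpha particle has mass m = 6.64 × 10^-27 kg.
4.47 × 10^-12 m

Using the de Broglie relation λ = h/(mv):

λ = h/(mv)
λ = (6.626 × 10^-34 J·s) / (6.64 × 10^-27 kg × 2.23 × 10^4 m/s)
λ = 4.47 × 10^-12 m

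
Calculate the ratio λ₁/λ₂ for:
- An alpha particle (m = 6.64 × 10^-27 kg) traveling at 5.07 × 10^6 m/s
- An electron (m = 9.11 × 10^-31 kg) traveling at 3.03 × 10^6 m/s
λ₁/λ₂ = 8.20 × 10^-5

Using λ = h/(mv):

λ₁ = h/(m₁v₁) = 1.97 × 10^-14 m
λ₂ = h/(m₂v₂) = 2.40 × 10^-10 m

Ratio λ₁/λ₂ = (m₂v₂)/(m₁v₁)
         = (9.11 × 10^-31 kg × 3.03 × 10^6 m/s) / (6.64 × 10^-27 kg × 5.07 × 10^6 m/s)
         = 8.20 × 10^-5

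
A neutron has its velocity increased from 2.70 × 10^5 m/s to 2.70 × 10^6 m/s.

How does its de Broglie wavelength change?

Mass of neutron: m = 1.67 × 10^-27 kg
The wavelength decreases by a factor of 10.

Using λ = h/(mv):

Initial wavelength: λ₁ = h/(mv₁) = 1.47 × 10^-12 m
Final wavelength: λ₂ = h/(mv₂) = 1.47 × 10^-13 m

Since λ ∝ 1/v, when velocity increases by a factor of 10, the wavelength decreases by a factor of 10.

λ₂/λ₁ = v₁/v₂ = 1/10

The wavelength decreases by a factor of 10.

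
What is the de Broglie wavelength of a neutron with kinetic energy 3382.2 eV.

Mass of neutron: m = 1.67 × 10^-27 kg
4.93 × 10^-13 m

Using λ = h/√(2mKE):

First convert KE to Joules: KE = 3382.2 eV = 5.419 × 10^-16 J

λ = h/√(2mKE)
λ = (6.626 × 10^-34 J·s) / √(2 × 1.67 × 10^-27 kg × 5.419 × 10^-16 J)
λ = 4.93 × 10^-13 m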